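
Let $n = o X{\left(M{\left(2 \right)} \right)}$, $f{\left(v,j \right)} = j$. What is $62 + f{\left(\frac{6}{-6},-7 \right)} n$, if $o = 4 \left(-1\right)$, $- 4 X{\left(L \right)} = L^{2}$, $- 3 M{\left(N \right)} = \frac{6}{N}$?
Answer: $55$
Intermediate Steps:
$M{\left(N \right)} = - \frac{2}{N}$ ($M{\left(N \right)} = - \frac{6 \frac{1}{N}}{3} = - \frac{2}{N}$)
$X{\left(L \right)} = - \frac{L^{2}}{4}$
$o = -4$
$n = 1$ ($n = - 4 \left(- \frac{\left(- \frac{2}{2}\right)^{2}}{4}\right) = - 4 \left(- \frac{\left(\left(-2\right) \frac{1}{2}\right)^{2}}{4}\right) = - 4 \left(- \frac{\left(-1\right)^{2}}{4}\right) = - 4 \left(\left(- \frac{1}{4}\right) 1\right) = \left(-4\right) \left(- \frac{1}{4}\right) = 1$)
$62 + f{\left(\frac{6}{-6},-7 \right)} n = 62 - 7 = 55$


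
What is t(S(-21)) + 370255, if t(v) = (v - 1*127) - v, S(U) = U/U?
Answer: 370128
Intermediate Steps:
S(U) = 1
t(v) = -127 (t(v) = (v - 127) - v = (-127 + v) - v = -127)
t(S(-21)) + 370255 = -127 + 370255 = 370128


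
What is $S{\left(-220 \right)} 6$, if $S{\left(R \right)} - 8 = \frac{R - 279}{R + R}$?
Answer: $\frac{12057}{220} \approx 54.805$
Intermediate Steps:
$S{\left(R \right)} = 8 + \frac{-279 + R}{2 R}$ ($S{\left(R \right)} = 8 + \frac{R - 279}{R + R} = 8 + \frac{-279 + R}{2 R}$)
$S{\left(-220 \right)} 6 = \frac{-279 + 17 \left(-220\right)}{2 \left(-220\right)} 6 = \frac{1}{2} \left(- \frac{1}{220}\right) \left(-279 - 3740\right) 6 = \frac{1}{2} \left(- \frac{1}{220}\right) \left(-4019\right) 6 = \frac{4019}{440} \cdot 6 = \frac{12057}{220}$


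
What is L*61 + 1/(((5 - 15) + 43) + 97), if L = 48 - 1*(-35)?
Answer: 658191/130 ≈ 5063.0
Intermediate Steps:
L = 83 (L = 48 + 35 = 83)
L*61 + 1/(((5 - 15) + 43) + 97) = 83*61 + 1/(((5 - 15) + 43) + 97) = 5063 + 1/((-10 + 43) + 97) = 5063 + 1/(33 + 97) = 5063 + 1/130 = 658191/130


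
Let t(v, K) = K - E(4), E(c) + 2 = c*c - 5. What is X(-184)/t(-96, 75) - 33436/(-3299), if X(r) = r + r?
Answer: 496372/108867 ≈ 4.5594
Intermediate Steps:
E(c) = -7 + c² (E(c) = -2 + (c*c - 5) = -2 + (c² - 5) = -2 + (-5 + c²) = -7 + c²)
t(v, K) = -9 + K (t(v, K) = K - (-7 + 4²) = K - (-7 + 16) = K - 1*9 = K - 9 = -9 + K)
X(r) = 2*r
X(-184)/t(-96, 75) - 33436/(-3299) = (2*(-184))/(-9 + 75) - 33436/(-3299) = -368/66 - 33436*(-1/3299) = -368*1/66 + 33436/3299 = -184/33 + 33436/3299 = 496372/108867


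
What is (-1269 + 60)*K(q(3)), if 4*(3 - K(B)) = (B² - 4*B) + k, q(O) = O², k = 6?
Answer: 47151/4 ≈ 11788.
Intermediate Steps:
K(B) = 3/2 + B - B²/4 (K(B) = 3 - ((B² - 4*B) + 6)/4 = 3 - (6 + B² - 4*B)/4 = 3 + (-3/2 + B - B²/4) = 3/2 + B - B²/4)
(-1269 + 60)*K(q(3)) = (-1269 + 60)*(3/2 + 3² - (3²)²/4) = -1209*(3/2 + 9 - ¼*9²) = -1209*(3/2 + 9 - ¼*81) = -1209*(3/2 + 9 - 81/4) = -1209*(-39/4) = 47151/4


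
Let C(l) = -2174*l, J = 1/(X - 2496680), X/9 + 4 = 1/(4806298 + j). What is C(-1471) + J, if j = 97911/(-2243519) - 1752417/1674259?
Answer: 144146581319513042916767250176712/45074626251513028793544787 ≈ 3.1980e+6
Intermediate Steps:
j = -4095509208372/3756231877421 (j = 97911*(-1/2243519) - 1752417*1/1674259 = -97911/2243519 - 1752417/1674259 = -4095509208372/3756231877421 ≈ -1.0903)
X = -649928330115034310307/18053565664475589086 (X = -36 + 9/(4806298 - 4095509208372/3756231877421) = -36 + 9/(18053565664475589086/3756231877421) = -36 + 9*(3756231877421/18053565664475589086) = -36 + 33806086896789/18053565664475589086 = -649928330115034310307/18053565664475589086 ≈ -36.000)
J = -18053565664475589086/45074626251513028793544787 (J = 1/(-649928330115034310307/18053565664475589086 - 2496680) = 1/(-45074626251513028793544787/18053565664475589086) = -18053565664475589086/45074626251513028793544787 ≈ -4.0053e-7)
C(-1471) + J = -2174*(-1471) - 18053565664475589086/45074626251513028793544787 = 3197954 - 18053565664475589086/45074626251513028793544787 = 144146581319513042916767250176712/45074626251513028793544787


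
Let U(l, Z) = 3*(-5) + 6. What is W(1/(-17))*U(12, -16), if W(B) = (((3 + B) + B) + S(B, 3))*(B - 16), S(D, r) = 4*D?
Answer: 110565/289 ≈ 382.58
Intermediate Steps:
U(l, Z) = -9 (U(l, Z) = -15 + 6 = -9)
W(B) = (-16 + B)*(3 + 6*B) (W(B) = (((3 + B) + B) + 4*B)*(B - 16) = ((3 + 2*B) + 4*B)*(-16 + B) = (3 + 6*B)*(-16 + B) = (-16 + B)*(3 + 6*B))
W(1/(-17))*U(12, -16) = (-48 - 93/(-17) + 6*(1/(-17))**2)*(-9) = (-48 - 93*(-1/17) + 6*(-1/17)**2)*(-9) = (-48 + 93/17 + 6*(1/289))*(-9) = (-48 + 93/17 + 6/289)*(-9) = -12285/289*(-9) = 110565/289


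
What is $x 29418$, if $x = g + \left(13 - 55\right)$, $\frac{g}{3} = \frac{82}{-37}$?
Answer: $- \frac{52952400}{37} \approx -1.4311 \cdot 10^{6}$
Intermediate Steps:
$g = - \frac{246}{37}$ ($g = 3 \frac{82}{-37} = 3 \cdot 82 \left(- \frac{1}{37}\right) = 3 \left(- \frac{82}{37}\right) = - \frac{246}{37} \approx -6.6487$)
$x = - \frac{1800}{37}$ ($x = - \frac{246}{37} + \left(13 - 55\right) = - \frac{246}{37} - 42 = - \frac{1800}{37} \approx -48.649$)
$x 29418 = \left(- \frac{1800}{37}\right) 29418 = - \frac{52952400}{37}$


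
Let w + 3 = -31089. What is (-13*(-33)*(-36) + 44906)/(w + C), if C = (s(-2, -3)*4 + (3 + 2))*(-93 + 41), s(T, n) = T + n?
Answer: -14731/15156 ≈ -0.97196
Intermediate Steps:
C = 780 (C = ((-2 - 3)*4 + (3 + 2))*(-93 + 41) = (-5*4 + 5)*(-52) = (-20 + 5)*(-52) = -15*(-52) = 780)
w = -31092 (w = -3 - 31089 = -31092)
(-13*(-33)*(-36) + 44906)/(w + C) = (-13*(-33)*(-36) + 44906)/(-31092 + 780) = (429*(-36) + 44906)/(-30312) = (-15444 + 44906)*(-1/30312) = 29462*(-1/30312) = -14731/15156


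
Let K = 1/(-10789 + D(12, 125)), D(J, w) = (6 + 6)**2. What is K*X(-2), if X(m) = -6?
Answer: 6/10645 ≈ 0.00056364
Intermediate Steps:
D(J, w) = 144 (D(J, w) = 12**2 = 144)
K = -1/10645 (K = 1/(-10789 + 144) = 1/(-10645) = -1/10645 ≈ -9.3941e-5)
K*X(-2) = -1/10645*(-6) = 6/10645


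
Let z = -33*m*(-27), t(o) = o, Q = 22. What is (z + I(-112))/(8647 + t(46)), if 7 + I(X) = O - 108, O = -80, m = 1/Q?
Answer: -309/17386 ≈ -0.017773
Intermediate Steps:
m = 1/22 ≈ 0.045455
z = 81/2 (z = -33*1/22*(-27) = -3/2*(-27) = 81/2 ≈ 40.500)
I(X) = -195 (I(X) = -7 + (-80 - 108) = -7 - 188 = -195)
(z + I(-112))/(8647 + t(46)) = (81/2 - 195)/(8647 + 46) = -309/2/8693 = -309/2*1/8693 = -309/17386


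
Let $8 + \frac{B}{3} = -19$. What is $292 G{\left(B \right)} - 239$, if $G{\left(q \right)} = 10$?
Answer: $2681$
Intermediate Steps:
$B = -81$ ($B = -24 + 3 \left(-19\right) = -24 - 57 = -81$)
$292 G{\left(B \right)} - 239 = 292 \cdot 10 - 239 = 2920 - 239 = 2681$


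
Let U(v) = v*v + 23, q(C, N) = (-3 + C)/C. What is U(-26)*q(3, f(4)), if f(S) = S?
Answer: 0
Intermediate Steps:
q(C, N) = (-3 + C)/C
U(v) = 23 + v**2 (U(v) = v**2 + 23 = 23 + v**2)
U(-26)*q(3, f(4)) = (23 + (-26)**2)*((-3 + 3)/3) = (23 + 676)*((1/3)*0) = 699*0 = 0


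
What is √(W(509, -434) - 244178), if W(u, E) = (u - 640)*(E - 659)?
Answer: I*√100995 ≈ 317.8*I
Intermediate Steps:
W(u, E) = (-659 + E)*(-640 + u) (W(u, E) = (-640 + u)*(-659 + E) = (-659 + E)*(-640 + u))
√(W(509, -434) - 244178) = √((421760 - 659*509 - 640*(-434) - 434*509) - 244178) = √((421760 - 335431 + 277760 - 220906) - 244178) = √(143183 - 244178) = √(-100995) = I*√100995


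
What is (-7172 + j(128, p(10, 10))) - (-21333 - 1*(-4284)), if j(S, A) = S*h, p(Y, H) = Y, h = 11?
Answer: 11285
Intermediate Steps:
j(S, A) = 11*S (j(S, A) = S*11 = 11*S)
(-7172 + j(128, p(10, 10))) - (-21333 - 1*(-4284)) = (-7172 + 11*128) - (-21333 - 1*(-4284)) = (-7172 + 1408) - (-21333 + 4284) = -5764 - 1*(-17049) = -5764 + 17049 = 11285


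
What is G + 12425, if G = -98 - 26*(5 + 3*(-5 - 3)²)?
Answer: 7205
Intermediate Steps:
G = -5220 (G = -98 - 26*(5 + 3*(-8)²) = -98 - 26*(5 + 3*64) = -98 - 26*(5 + 192) = -98 - 26*197 = -98 - 5122 = -5220)
G + 12425 = -5220 + 12425 = 7205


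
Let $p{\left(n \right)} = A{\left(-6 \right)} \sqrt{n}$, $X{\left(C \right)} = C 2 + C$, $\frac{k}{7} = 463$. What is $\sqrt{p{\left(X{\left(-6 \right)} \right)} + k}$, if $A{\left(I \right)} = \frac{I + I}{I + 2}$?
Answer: $\sqrt{3241 + 9 i \sqrt{2}} \approx 56.93 + 0.1118 i$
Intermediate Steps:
$k = 3241$ ($k = 7 \cdot 463 = 3241$)
$X{\left(C \right)} = 3 C$ ($X{\left(C \right)} = 2 C + C = 3 C$)
$A{\left(I \right)} = \frac{2 I}{2 + I}$
$p{\left(n \right)} = 3 \sqrt{n}$ ($p{\left(n \right)} = 2 \left(-6\right) \frac{1}{2 - 6} \sqrt{n} = 2 \left(-6\right) \frac{1}{-4} \sqrt{n} = 2 \left(-6\right) \left(- \frac{1}{4}\right) \sqrt{n} = 3 \sqrt{n}$)
$\sqrt{p{\left(X{\left(-6 \right)} \right)} + k} = \sqrt{3 \sqrt{3 \left(-6\right)} + 3241} = \sqrt{3 \sqrt{-18} + 3241} = \sqrt{3 \cdot 3 i \sqrt{2} + 3241} = \sqrt{9 i \sqrt{2} + 3241} = \sqrt{3241 + 9 i \sqrt{2}}$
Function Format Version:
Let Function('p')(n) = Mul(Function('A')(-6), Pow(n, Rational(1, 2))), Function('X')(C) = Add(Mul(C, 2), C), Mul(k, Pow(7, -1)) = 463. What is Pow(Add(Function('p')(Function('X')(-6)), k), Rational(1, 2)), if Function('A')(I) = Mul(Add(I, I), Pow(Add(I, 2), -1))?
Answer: Pow(Add(3241, Mul(9, I, Pow(2, Rational(1, 2)))), Rational(1, 2)) ≈ Add(56.930, Mul(0.1118, I))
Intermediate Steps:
k = 3241 (k = Mul(7, 463) = 3241)
Function('X')(C) = Mul(3, C) (Function('X')(C) = Add(Mul(2, C), C) = Mul(3, C))
Function('A')(I) = Mul(2, I, Pow(Add(2, I), -1)) (Function('A')(I) = Mul(Mul(2, I), Pow(Add(2, I), -1)) = Mul(2, I, Pow(Add(2, I), -1)))
Function('p')(n) = Mul(3, Pow(n, Rational(1, 2))) (Function('p')(n) = Mul(Mul(2, -6, Pow(Add(2, -6), -1)), Pow(n, Rational(1, 2))) = Mul(Mul(2, -6, Pow(-4, -1)), Pow(n, Rational(1, 2))) = Mul(Mul(2, -6, Rational(-1, 4)), Pow(n, Rational(1, 2))) = Mul(3, Pow(n, Rational(1, 2))))
Pow(Add(Function('p')(Function('X')(-6)), k), Rational(1, 2)) = Pow(Add(Mul(3, Pow(Mul(3, -6), Rational(1, 2))), 3241), Rational(1, 2)) = Pow(Add(Mul(3, Pow(-18, Rational(1, 2))), 3241), Rational(1, 2)) = Pow(Add(Mul(3, Mul(3, I, Pow(2, Rational(1, 2)))), 3241), Rational(1, 2)) = Pow(Add(Mul(9, I, Pow(2, Rational(1, 2))), 3241), Rational(1, 2)) = Pow(Add(3241, Mul(9, I, Pow(2, Rational(1, 2)))), Rational(1, 2))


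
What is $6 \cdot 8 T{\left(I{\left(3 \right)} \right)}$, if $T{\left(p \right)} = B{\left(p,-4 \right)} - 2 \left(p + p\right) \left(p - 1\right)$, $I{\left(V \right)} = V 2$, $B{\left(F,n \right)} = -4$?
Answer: $-5952$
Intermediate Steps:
$I{\left(V \right)} = 2 V$
$T{\left(p \right)} = -4 - 4 p \left(-1 + p\right)$ ($T{\left(p \right)} = -4 - 2 \left(p + p\right) \left(p - 1\right) = -4 - 2 \cdot 2 p \left(-1 + p\right) = -4 - 4 p \left(-1 + p\right)$)
$6 \cdot 8 T{\left(I{\left(3 \right)} \right)} = 6 \cdot 8 \left(-4 - 4 \left(2 \cdot 3\right)^{2} + 4 \cdot 2 \cdot 3\right) = 48 \left(-4 - 4 \cdot 6^{2} + 4 \cdot 6\right) = 48 \left(-4 - 144 + 24\right) = 48 \left(-124\right) = -5952$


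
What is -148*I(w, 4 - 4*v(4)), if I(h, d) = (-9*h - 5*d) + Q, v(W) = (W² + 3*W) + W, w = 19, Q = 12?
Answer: -68228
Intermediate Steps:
v(W) = W² + 4*W
I(h, d) = 12 - 9*h - 5*d (I(h, d) = (-9*h - 5*d) + 12 = 12 - 9*h - 5*d)
-148*I(w, 4 - 4*v(4)) = -148*(12 - 9*19 - 5*(4 - 16*(4 + 4))) = -148*(12 - 171 - 5*(4 - 16*8)) = -148*(12 - 171 - 5*(4 - 4*32)) = -148*(12 - 171 - 5*(4 - 128)) = -148*(12 - 171 - 5*(-124)) = -148*(12 - 171 + 620) = -148*461 = -68228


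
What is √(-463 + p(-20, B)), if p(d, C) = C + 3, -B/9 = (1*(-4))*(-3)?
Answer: 2*I*√142 ≈ 23.833*I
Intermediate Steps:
B = -108 (B = -9*1*(-4)*(-3) = -(-36)*(-3) = -9*12 = -108)
p(d, C) = 3 + C
√(-463 + p(-20, B)) = √(-463 + (3 - 108)) = √(-463 - 105) = √(-568) = 2*I*√142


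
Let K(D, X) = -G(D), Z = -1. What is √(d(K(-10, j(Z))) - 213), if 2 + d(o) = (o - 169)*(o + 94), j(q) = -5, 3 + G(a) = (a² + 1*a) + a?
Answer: I*√4397 ≈ 66.31*I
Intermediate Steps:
G(a) = -3 + a² + 2*a (G(a) = -3 + ((a² + 1*a) + a) = -3 + ((a² + a) + a) = -3 + ((a + a²) + a) = -3 + (a² + 2*a) = -3 + a² + 2*a)
K(D, X) = 3 - D² - 2*D (K(D, X) = -(-3 + D² + 2*D) = 3 - D² - 2*D)
d(o) = -2 + (-169 + o)*(94 + o) (d(o) = -2 + (o - 169)*(o + 94) = -2 + (-169 + o)*(94 + o))
√(d(K(-10, j(Z))) - 213) = √((-15888 + (3 - 1*(-10)² - 2*(-10))² - 75*(3 - 1*(-10)² - 2*(-10))) - 213) = √((-15888 + (3 - 1*100 + 20)² - 75*(3 - 1*100 + 20)) - 213) = √((-15888 + (3 - 100 + 20)² - 75*(3 - 100 + 20)) - 213) = √((-15888 + (-77)² - 75*(-77)) - 213) = √((-15888 + 5929 + 5775) - 213) = √(-4184 - 213) = √(-4397) = I*√4397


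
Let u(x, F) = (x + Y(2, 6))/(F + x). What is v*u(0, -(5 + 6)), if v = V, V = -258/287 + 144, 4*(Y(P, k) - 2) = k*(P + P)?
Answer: -328560/3157 ≈ -104.07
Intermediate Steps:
Y(P, k) = 2 + P*k/2 (Y(P, k) = 2 + (k*(P + P))/4 = 2 + (k*(2*P))/4 = 2 + (2*P*k)/4 = 2 + P*k/2)
u(x, F) = (8 + x)/(F + x) (u(x, F) = (x + (2 + (½)*2*6))/(F + x) = (x + (2 + 6))/(F + x) = (x + 8)/(F + x) = (8 + x)/(F + x))
V = 41070/287 (V = -258*1/287 + 144 = -258/287 + 144 = 41070/287 ≈ 143.10)
v = 41070/287 ≈ 143.10
v*u(0, -(5 + 6)) = 41070*((8 + 0)/(-(5 + 6) + 0))/287 = 41070*(8/(-1*11 + 0))/287 = 41070*(8/(-11 + 0))/287 = 41070*(8/(-11))/287 = 41070*(-1/11*8)/287 = (41070/287)*(-8/11) = -328560/3157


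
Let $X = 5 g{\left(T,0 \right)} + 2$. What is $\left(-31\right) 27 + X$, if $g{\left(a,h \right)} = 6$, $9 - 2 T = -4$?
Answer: $-805$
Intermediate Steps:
$T = \frac{13}{2}$ ($T = \frac{9}{2} - -2 = \frac{9}{2} + 2 = \frac{13}{2} \approx 6.5$)
$X = 32$ ($X = 5 \cdot 6 + 2 = 30 + 2 = 32$)
$\left(-31\right) 27 + X = \left(-31\right) 27 + 32 = -837 + 32 = -805$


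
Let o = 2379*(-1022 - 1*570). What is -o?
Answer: 3787368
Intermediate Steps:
o = -3787368 (o = 2379*(-1022 - 570) = 2379*(-1592) = -3787368)
-o = -1*(-3787368) = 3787368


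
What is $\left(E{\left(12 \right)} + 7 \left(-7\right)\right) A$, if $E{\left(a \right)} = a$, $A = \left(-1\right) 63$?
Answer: $2331$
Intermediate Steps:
$A = -63$
$\left(E{\left(12 \right)} + 7 \left(-7\right)\right) A = \left(12 + 7 \left(-7\right)\right) \left(-63\right) = \left(12 - 49\right) \left(-63\right) = \left(-37\right) \left(-63\right) = 2331$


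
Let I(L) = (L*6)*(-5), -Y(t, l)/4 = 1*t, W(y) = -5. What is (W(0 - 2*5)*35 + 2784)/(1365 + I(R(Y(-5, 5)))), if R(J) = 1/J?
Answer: 5218/2727 ≈ 1.9135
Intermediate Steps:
Y(t, l) = -4*t
I(L) = -30*L (I(L) = (6*L)*(-5) = -30*L)
(W(0 - 2*5)*35 + 2784)/(1365 + I(R(Y(-5, 5)))) = (-5*35 + 2784)/(1365 - 30/((-4*(-5)))) = (-175 + 2784)/(1365 - 30/20) = 2609/(1365 - 30*1/20) = 2609/(1365 - 3/2) = 2609/(2727/2) = 2609*(2/2727) = 5218/2727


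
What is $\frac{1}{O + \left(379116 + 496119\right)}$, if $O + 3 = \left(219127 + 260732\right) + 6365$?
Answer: $\frac{1}{1361456} \approx 7.3451 \cdot 10^{-7}$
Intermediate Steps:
$O = 486221$ ($O = -3 + \left(\left(219127 + 260732\right) + 6365\right) = -3 + \left(479859 + 6365\right) = -3 + 486224 = 486221$)
$\frac{1}{O + \left(379116 + 496119\right)} = \frac{1}{486221 + \left(379116 + 496119\right)} = \frac{1}{486221 + 875235} = \frac{1}{1361456}$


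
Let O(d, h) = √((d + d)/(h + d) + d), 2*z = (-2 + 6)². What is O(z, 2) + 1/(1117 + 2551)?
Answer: 1/3668 + 4*√15/5 ≈ 3.0987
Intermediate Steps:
z = 8 (z = (-2 + 6)²/2 = (½)*4² = (½)*16 = 8)
O(d, h) = √(d + 2*d/(d + h)) (O(d, h) = √((2*d)/(d + h) + d) = √(2*d/(d + h) + d) = √(d + 2*d/(d + h)))
O(z, 2) + 1/(1117 + 2551) = √(8*(2 + 8 + 2)/(8 + 2)) + 1/(1117 + 2551) = √(8*12/10) + 1/3668 = √(8*(⅒)*12) + 1/3668 = √(48/5) + 1/3668 = 4*√15/5 + 1/3668 = 1/3668 + 4*√15/5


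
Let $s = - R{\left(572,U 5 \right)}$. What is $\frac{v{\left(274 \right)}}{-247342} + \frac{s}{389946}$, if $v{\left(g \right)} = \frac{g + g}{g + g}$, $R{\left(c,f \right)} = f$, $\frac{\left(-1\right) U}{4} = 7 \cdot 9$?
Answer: $\frac{51876829}{16075003922} \approx 0.0032272$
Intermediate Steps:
$U = -252$ ($U = - 4 \cdot 7 \cdot 9 = \left(-4\right) 63 = -252$)
$v{\left(g \right)} = 1$ ($v{\left(g \right)} = \frac{2 g}{2 g} = 2 g \frac{1}{2 g} = 1$)
$s = 1260$ ($s = - \left(-252\right) 5 = \left(-1\right) \left(-1260\right) = 1260$)
$\frac{v{\left(274 \right)}}{-247342} + \frac{s}{389946} = 1 \frac{1}{-247342} + \frac{1260}{389946} = 1 \left(- \frac{1}{247342}\right) + 1260 \cdot \frac{1}{389946} = - \frac{1}{247342} + \frac{210}{64991} = \frac{51876829}{16075003922}$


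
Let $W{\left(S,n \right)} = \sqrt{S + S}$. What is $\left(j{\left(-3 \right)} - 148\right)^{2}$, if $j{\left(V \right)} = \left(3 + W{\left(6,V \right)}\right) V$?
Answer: $24757 + 1884 \sqrt{3} \approx 28020.0$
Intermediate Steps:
$W{\left(S,n \right)} = \sqrt{2} \sqrt{S}$ ($W{\left(S,n \right)} = \sqrt{2 S} = \sqrt{2} \sqrt{S}$)
$j{\left(V \right)} = V \left(3 + 2 \sqrt{3}\right)$ ($j{\left(V \right)} = \left(3 + \sqrt{2} \sqrt{6}\right) V = \left(3 + 2 \sqrt{3}\right) V = V \left(3 + 2 \sqrt{3}\right)$)
$\left(j{\left(-3 \right)} - 148\right)^{2} = \left(- 3 \left(3 + 2 \sqrt{3}\right) - 148\right)^{2} = \left(\left(-9 - 6 \sqrt{3}\right) - 148\right)^{2} = \left(-157 - 6 \sqrt{3}\right)^{2}$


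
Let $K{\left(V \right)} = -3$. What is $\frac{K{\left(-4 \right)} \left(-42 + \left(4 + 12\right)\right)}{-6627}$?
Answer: $- \frac{26}{2209} \approx -0.01177$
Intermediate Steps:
$\frac{K{\left(-4 \right)} \left(-42 + \left(4 + 12\right)\right)}{-6627} = \frac{\left(-3\right) \left(-42 + \left(4 + 12\right)\right)}{-6627} = - 3 \left(-42 + 16\right) \left(- \frac{1}{6627}\right) = \left(-3\right) \left(-26\right) \left(- \frac{1}{6627}\right) = 78 \left(- \frac{1}{6627}\right) = - \frac{26}{2209}$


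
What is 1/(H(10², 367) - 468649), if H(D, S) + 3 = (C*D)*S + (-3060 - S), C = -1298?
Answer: -1/48108679 ≈ -2.0786e-8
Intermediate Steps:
H(D, S) = -3063 - S - 1298*D*S (H(D, S) = -3 + ((-1298*D)*S + (-3060 - S)) = -3 + (-1298*D*S + (-3060 - S)) = -3 + (-3060 - S - 1298*D*S) = -3063 - S - 1298*D*S)
1/(H(10², 367) - 468649) = 1/((-3063 - 1*367 - 1298*10²*367) - 468649) = 1/((-3063 - 367 - 1298*100*367) - 468649) = 1/((-3063 - 367 - 47636600) - 468649) = 1/(-47640030 - 468649) = 1/(-48108679) = -1/48108679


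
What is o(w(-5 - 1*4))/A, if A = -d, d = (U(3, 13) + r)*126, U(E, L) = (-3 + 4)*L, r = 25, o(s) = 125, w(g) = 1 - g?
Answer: -125/4788 ≈ -0.026107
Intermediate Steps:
U(E, L) = L (U(E, L) = 1*L = L)
d = 4788 (d = (13 + 25)*126 = 38*126 = 4788)
A = -4788 (A = -1*4788 = -4788)
o(w(-5 - 1*4))/A = 125/(-4788) = 125*(-1/4788) = -125/4788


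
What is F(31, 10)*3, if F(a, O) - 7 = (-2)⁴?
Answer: 69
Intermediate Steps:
F(a, O) = 23 (F(a, O) = 7 + (-2)⁴ = 7 + 16 = 23)
F(31, 10)*3 = 23*3 = 69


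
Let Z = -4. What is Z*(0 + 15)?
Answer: -60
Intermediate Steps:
Z*(0 + 15) = -4*(0 + 15) = -4*15 = -60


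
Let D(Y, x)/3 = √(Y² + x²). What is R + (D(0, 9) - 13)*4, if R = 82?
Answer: 138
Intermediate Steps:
D(Y, x) = 3*√(Y² + x²)
R + (D(0, 9) - 13)*4 = 82 + (3*√(0² + 9²) - 13)*4 = 82 + (3*√(0 + 81) - 13)*4 = 82 + (3*√81 - 13)*4 = 82 + (3*9 - 13)*4 = 82 + (27 - 13)*4 = 82 + 14*4 = 82 + 56 = 138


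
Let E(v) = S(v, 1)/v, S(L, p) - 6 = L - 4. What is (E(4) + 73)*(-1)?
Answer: -149/2 ≈ -74.500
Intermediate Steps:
S(L, p) = 2 + L (S(L, p) = 6 + (L - 4) = 6 + (-4 + L) = 2 + L)
E(v) = (2 + v)/v
(E(4) + 73)*(-1) = ((2 + 4)/4 + 73)*(-1) = ((¼)*6 + 73)*(-1) = (3/2 + 73)*(-1) = (149/2)*(-1) = -149/2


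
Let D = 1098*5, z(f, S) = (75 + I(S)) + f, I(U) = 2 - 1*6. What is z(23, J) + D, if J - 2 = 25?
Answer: 5584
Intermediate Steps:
J = 27 (J = 2 + 25 = 27)
I(U) = -4 (I(U) = 2 - 6 = -4)
z(f, S) = 71 + f (z(f, S) = (75 - 4) + f = 71 + f)
D = 5490
z(23, J) + D = (71 + 23) + 5490 = 94 + 5490 = 5584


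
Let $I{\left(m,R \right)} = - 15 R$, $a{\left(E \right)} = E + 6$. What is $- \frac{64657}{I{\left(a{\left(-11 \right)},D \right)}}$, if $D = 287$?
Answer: $\frac{1577}{105} \approx 15.019$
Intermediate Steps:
$a{\left(E \right)} = 6 + E$
$- \frac{64657}{I{\left(a{\left(-11 \right)},D \right)}} = - \frac{64657}{\left(-15\right) 287} = - \frac{64657}{-4305} = \left(-64657\right) \left(- \frac{1}{4305}\right) = \frac{1577}{105}$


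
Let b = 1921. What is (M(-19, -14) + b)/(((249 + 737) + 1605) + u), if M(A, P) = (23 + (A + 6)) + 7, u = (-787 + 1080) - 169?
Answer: 646/905 ≈ 0.71381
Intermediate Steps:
u = 124 (u = 293 - 169 = 124)
M(A, P) = 36 + A (M(A, P) = (23 + (6 + A)) + 7 = (29 + A) + 7 = 36 + A)
(M(-19, -14) + b)/(((249 + 737) + 1605) + u) = ((36 - 19) + 1921)/(((249 + 737) + 1605) + 124) = (17 + 1921)/((986 + 1605) + 124) = 1938/(2591 + 124) = 1938/2715 = 1938*(1/2715) = 646/905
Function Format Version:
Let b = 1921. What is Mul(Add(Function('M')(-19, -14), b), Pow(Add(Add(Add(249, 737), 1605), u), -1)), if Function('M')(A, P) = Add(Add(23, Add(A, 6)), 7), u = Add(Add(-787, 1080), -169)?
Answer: Rational(646, 905) ≈ 0.71381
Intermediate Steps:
u = 124 (u = Add(293, -169) = 124)
Function('M')(A, P) = Add(36, A) (Function('M')(A, P) = Add(Add(23, Add(6, A)), 7) = Add(Add(29, A), 7) = Add(36, A))
Mul(Add(Function('M')(-19, -14), b), Pow(Add(Add(Add(249, 737), 1605), u), -1)) = Mul(Add(Add(36, -19), 1921), Pow(Add(Add(Add(249, 737), 1605), 124), -1)) = Mul(Add(17, 1921), Pow(Add(Add(986, 1605), 124), -1)) = Mul(1938, Pow(Add(2591, 124), -1)) = Mul(1938, Pow(2715, -1)) = Mul(1938, Rational(1, 2715)) = Rational(646, 905)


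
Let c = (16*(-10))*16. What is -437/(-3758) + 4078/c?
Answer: -3551601/2405120 ≈ -1.4767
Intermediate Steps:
c = -2560 (c = -160*16 = -2560)
-437/(-3758) + 4078/c = -437/(-3758) + 4078/(-2560) = -437*(-1/3758) + 4078*(-1/2560) = 437/3758 - 2039/1280 = -3551601/2405120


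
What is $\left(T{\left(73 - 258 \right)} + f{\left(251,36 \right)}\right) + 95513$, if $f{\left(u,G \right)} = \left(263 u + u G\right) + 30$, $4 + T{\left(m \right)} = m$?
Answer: $170403$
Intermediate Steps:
$T{\left(m \right)} = -4 + m$
$f{\left(u,G \right)} = 30 + 263 u + G u$ ($f{\left(u,G \right)} = \left(263 u + G u\right) + 30 = 30 + 263 u + G u$)
$\left(T{\left(73 - 258 \right)} + f{\left(251,36 \right)}\right) + 95513 = \left(\left(-4 + \left(73 - 258\right)\right) + \left(30 + 263 \cdot 251 + 36 \cdot 251\right)\right) + 95513 = \left(\left(-4 + \left(73 - 258\right)\right) + \left(30 + 66013 + 9036\right)\right) + 95513 = \left(\left(-4 - 185\right) + 75079\right) + 95513 = \left(-189 + 75079\right) + 95513 = 74890 + 95513 = 170403$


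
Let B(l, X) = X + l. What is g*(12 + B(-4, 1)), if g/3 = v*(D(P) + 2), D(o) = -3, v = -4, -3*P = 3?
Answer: 108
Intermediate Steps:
P = -1 (P = -⅓*3 = -1)
g = 12 (g = 3*(-4*(-3 + 2)) = 3*(-4*(-1)) = 3*4 = 12)
g*(12 + B(-4, 1)) = 12*(12 + (1 - 4)) = 12*(12 - 3) = 12*9 = 108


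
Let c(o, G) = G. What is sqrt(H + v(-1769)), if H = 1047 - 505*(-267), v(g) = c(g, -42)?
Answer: 4*sqrt(8490) ≈ 368.56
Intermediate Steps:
v(g) = -42
H = 135882 (H = 1047 + 134835 = 135882)
sqrt(H + v(-1769)) = sqrt(135882 - 42) = sqrt(135840) = 4*sqrt(8490)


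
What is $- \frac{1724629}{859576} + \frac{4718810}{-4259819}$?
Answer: $- \frac{11402783206711}{3661638176744} \approx -3.1141$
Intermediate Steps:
$- \frac{1724629}{859576} + \frac{4718810}{-4259819} = \left(-1724629\right) \frac{1}{859576} + 4718810 \left(- \frac{1}{4259819}\right) = - \frac{1724629}{859576} - \frac{4718810}{4259819} = - \frac{11402783206711}{3661638176744}$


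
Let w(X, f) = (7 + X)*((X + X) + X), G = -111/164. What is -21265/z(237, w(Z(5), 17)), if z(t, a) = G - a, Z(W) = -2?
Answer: -3487460/4809 ≈ -725.19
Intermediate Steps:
G = -111/164 (G = -111*1/164 = -111/164 ≈ -0.67683)
w(X, f) = 3*X*(7 + X) (w(X, f) = (7 + X)*(2*X + X) = (7 + X)*(3*X) = 3*X*(7 + X))
z(t, a) = -111/164 - a
-21265/z(237, w(Z(5), 17)) = -21265/(-111/164 - 3*(-2)*(7 - 2)) = -21265/(-111/164 - 3*(-2)*5) = -21265/(-111/164 - 1*(-30)) = -21265/(-111/164 + 30) = -21265/4809/164 = -21265*164/4809 = -3487460/4809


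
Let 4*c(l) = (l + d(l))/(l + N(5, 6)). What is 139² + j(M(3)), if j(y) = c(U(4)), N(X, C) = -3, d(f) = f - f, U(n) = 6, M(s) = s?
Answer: 38643/2 ≈ 19322.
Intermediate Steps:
d(f) = 0
c(l) = l/(4*(-3 + l)) (c(l) = ((l + 0)/(l - 3))/4 = (l/(-3 + l))/4 = l/(4*(-3 + l)))
j(y) = ½ (j(y) = (¼)*6/(-3 + 6) = (¼)*6/3 = (¼)*6*(⅓) = ½)
139² + j(M(3)) = 139² + ½ = 19321 + ½ = 38643/2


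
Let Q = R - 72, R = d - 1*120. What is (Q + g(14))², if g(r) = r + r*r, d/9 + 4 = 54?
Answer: 219024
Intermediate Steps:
d = 450 (d = -36 + 9*54 = -36 + 486 = 450)
g(r) = r + r²
R = 330 (R = 450 - 1*120 = 450 - 120 = 330)
Q = 258 (Q = 330 - 72 = 258)
(Q + g(14))² = (258 + 14*(1 + 14))² = (258 + 14*15)² = (258 + 210)² = 468² = 219024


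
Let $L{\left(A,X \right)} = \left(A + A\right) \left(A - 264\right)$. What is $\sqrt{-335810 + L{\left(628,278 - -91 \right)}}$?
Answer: $3 \sqrt{13486} \approx 348.39$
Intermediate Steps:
$L{\left(A,X \right)} = 2 A \left(-264 + A\right)$
$\sqrt{-335810 + L{\left(628,278 - -91 \right)}} = \sqrt{-335810 + 2 \cdot 628 \left(-264 + 628\right)} = \sqrt{-335810 + 2 \cdot 628 \cdot 364} = \sqrt{-335810 + 457184} = \sqrt{121374} = 3 \sqrt{13486}$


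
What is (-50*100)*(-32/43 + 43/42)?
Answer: -1262500/903 ≈ -1398.1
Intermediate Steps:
(-50*100)*(-32/43 + 43/42) = -5000*(-32*1/43 + 43*(1/42)) = -5000*(-32/43 + 43/42) = -5000*505/1806 = -1262500/903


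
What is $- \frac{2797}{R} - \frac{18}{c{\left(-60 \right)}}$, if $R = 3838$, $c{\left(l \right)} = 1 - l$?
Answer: $- \frac{239701}{234118} \approx -1.0238$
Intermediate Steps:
$- \frac{2797}{R} - \frac{18}{c{\left(-60 \right)}} = - \frac{2797}{3838} - \frac{18}{1 - -60} = \left(-2797\right) \frac{1}{3838} - \frac{18}{1 + 60} = - \frac{2797}{3838} - \frac{18}{61} = - \frac{239701}{234118}$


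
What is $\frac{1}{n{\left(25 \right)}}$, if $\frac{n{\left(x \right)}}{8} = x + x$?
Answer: $\frac{1}{400} \approx 0.0025$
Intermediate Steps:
$n{\left(x \right)} = 16 x$ ($n{\left(x \right)} = 8 \left(x + x\right) = 8 \cdot 2 x = 16 x$)
$\frac{1}{n{\left(25 \right)}} = \frac{1}{16 \cdot 25} = \frac{1}{400}$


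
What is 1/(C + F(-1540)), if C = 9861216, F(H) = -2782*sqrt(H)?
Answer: 616326/6078468741601 + 1391*I*sqrt(385)/24313874966404 ≈ 1.0139e-7 + 1.1225e-9*I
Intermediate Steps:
1/(C + F(-1540)) = 1/(9861216 - 5564*I*sqrt(385))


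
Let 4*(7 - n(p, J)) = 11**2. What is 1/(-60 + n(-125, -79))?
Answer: -4/333 ≈ -0.012012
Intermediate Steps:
n(p, J) = -93/4 (n(p, J) = 7 - 1/4*11**2 = 7 - 1/4*121 = 7 - 121/4 = -93/4)
1/(-60 + n(-125, -79)) = 1/(-60 - 93/4) = 1/(-333/4) = -4/333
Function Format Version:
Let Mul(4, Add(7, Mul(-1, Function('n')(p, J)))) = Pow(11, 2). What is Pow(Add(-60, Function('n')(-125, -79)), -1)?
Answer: Rational(-4, 333) ≈ -0.012012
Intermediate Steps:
Function('n')(p, J) = Rational(-93, 4) (Function('n')(p, J) = Add(7, Mul(Rational(-1, 4), Pow(11, 2))) = Add(7, Mul(Rational(-1, 4), 121)) = Add(7, Rational(-121, 4)) = Rational(-93, 4))
Pow(Add(-60, Function('n')(-125, -79)), -1) = Pow(Add(-60, Rational(-93, 4)), -1) = Pow(Rational(-333, 4), -1) = Rational(-4, 333)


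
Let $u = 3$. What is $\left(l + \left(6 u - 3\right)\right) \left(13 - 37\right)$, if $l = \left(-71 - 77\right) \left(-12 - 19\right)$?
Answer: $-110472$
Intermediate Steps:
$l = 4588$ ($l = \left(-148\right) \left(-31\right) = 4588$)
$\left(l + \left(6 u - 3\right)\right) \left(13 - 37\right) = \left(4588 + \left(6 \cdot 3 - 3\right)\right) \left(13 - 37\right) = \left(4588 + \left(18 - 3\right)\right) \left(13 - 37\right) = \left(4588 + 15\right) \left(-24\right) = 4603 \left(-24\right) = -110472$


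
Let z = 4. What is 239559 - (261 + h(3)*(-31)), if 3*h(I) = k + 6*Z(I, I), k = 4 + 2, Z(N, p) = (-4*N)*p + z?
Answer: 237376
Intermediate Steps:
Z(N, p) = 4 - 4*N*p (Z(N, p) = (-4*N)*p + 4 = -4*N*p + 4 = 4 - 4*N*p)
k = 6
h(I) = 10 - 8*I² (h(I) = (6 + 6*(4 - 4*I*I))/3 = (6 + 6*(4 - 4*I²))/3 = (6 + (24 - 24*I²))/3 = (30 - 24*I²)/3 = 10 - 8*I²)
239559 - (261 + h(3)*(-31)) = 239559 - (261 + (10 - 8*3²)*(-31)) = 239559 - (261 + (10 - 8*9)*(-31)) = 239559 - (261 + (10 - 72)*(-31)) = 239559 - (261 - 62*(-31)) = 239559 - (261 + 1922) = 239559 - 1*2183 = 239559 - 2183 = 237376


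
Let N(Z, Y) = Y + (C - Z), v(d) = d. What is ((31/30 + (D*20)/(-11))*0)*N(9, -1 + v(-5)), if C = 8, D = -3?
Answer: 0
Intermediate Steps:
N(Z, Y) = 8 + Y - Z (N(Z, Y) = Y + (8 - Z) = 8 + Y - Z)
((31/30 + (D*20)/(-11))*0)*N(9, -1 + v(-5)) = ((31/30 - 3*20/(-11))*0)*(8 + (-1 - 5) - 1*9) = ((31*(1/30) - 60*(-1/11))*0)*(8 - 6 - 9) = ((31/30 + 60/11)*0)*(-7) = ((2141/330)*0)*(-7) = 0*(-7) = 0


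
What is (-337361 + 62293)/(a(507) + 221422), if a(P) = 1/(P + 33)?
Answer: -148536720/119567881 ≈ -1.2423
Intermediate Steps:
a(P) = 1/(33 + P)
(-337361 + 62293)/(a(507) + 221422) = (-337361 + 62293)/(1/(33 + 507) + 221422) = -275068/(1/540 + 221422) = -275068/119567881/540 = -275068*540/119567881 = -148536720/119567881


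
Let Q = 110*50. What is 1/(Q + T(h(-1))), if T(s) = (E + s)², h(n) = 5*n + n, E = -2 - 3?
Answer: 1/5621 ≈ 0.00017790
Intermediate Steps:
E = -5
Q = 5500
h(n) = 6*n
T(s) = (-5 + s)²
1/(Q + T(h(-1))) = 1/(5500 + (-5 + 6*(-1))²) = 1/(5500 + (-5 - 6)²) = 1/(5500 + (-11)²) = 1/(5500 + 121) = 1/5621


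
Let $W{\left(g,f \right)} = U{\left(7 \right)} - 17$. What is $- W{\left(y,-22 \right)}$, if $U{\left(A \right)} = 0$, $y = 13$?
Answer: $17$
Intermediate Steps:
$W{\left(g,f \right)} = -17$ ($W{\left(g,f \right)} = 0 - 17 = -17$)
$- W{\left(y,-22 \right)} = \left(-1\right) \left(-17\right) = 17$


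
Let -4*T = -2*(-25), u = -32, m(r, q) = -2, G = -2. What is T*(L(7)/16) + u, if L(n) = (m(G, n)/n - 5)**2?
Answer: -84401/1568 ≈ -53.827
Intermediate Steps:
T = -25/2 (T = -(-1)*(-25)/2 = -1/4*50 = -25/2 ≈ -12.500)
L(n) = (-5 - 2/n)**2 (L(n) = (-2/n - 5)**2 = (-5 - 2/n)**2)
T*(L(7)/16) + u = -25*(2 + 5*7)**2/7**2/(2*16) - 32 = -25*(2 + 35)**2/49/(2*16) - 32 = -25*(1/49)*37**2/(2*16) - 32 = -25*(1/49)*1369/(2*16) - 32 = -34225/(98*16) - 32 = -25/2*1369/784 - 32 = -34225/1568 - 32 = -84401/1568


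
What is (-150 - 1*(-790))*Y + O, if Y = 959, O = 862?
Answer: 614622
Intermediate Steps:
(-150 - 1*(-790))*Y + O = (-150 - 1*(-790))*959 + 862 = (-150 + 790)*959 + 862 = 640*959 + 862 = 613760 + 862 = 614622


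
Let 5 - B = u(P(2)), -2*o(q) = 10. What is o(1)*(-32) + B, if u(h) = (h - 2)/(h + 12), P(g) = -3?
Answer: 1490/9 ≈ 165.56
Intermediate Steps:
o(q) = -5 (o(q) = -1/2*10 = -5)
u(h) = (-2 + h)/(12 + h)
B = 50/9 (B = 5 - (-2 - 3)/(12 - 3) = 5 - (-5)/9 = 5 - 1*(-5/9) = 5 + 5/9 = 50/9 ≈ 5.5556)
o(1)*(-32) + B = -5*(-32) + 50/9 = 160 + 50/9 = 1490/9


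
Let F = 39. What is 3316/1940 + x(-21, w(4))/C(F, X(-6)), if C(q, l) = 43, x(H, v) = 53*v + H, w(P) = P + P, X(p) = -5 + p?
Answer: 231102/20855 ≈ 11.081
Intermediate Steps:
w(P) = 2*P
x(H, v) = H + 53*v
3316/1940 + x(-21, w(4))/C(F, X(-6)) = 3316/1940 + (-21 + 53*(2*4))/43 = 3316*(1/1940) + (-21 + 53*8)*(1/43) = 829/485 + (-21 + 424)*(1/43) = 829/485 + 403*(1/43) = 829/485 + 403/43 = 231102/20855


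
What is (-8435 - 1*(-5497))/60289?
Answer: -2938/60289 ≈ -0.048732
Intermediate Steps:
(-8435 - 1*(-5497))/60289 = (-8435 + 5497)*(1/60289) = -2938*1/60289 = -2938/60289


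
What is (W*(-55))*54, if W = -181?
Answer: 537570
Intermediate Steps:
(W*(-55))*54 = -181*(-55)*54 = 9955*54 = 537570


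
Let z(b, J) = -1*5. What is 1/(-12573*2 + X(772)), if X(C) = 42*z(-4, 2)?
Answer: -1/25356 ≈ -3.9438e-5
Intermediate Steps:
z(b, J) = -5
X(C) = -210 (X(C) = 42*(-5) = -210)
1/(-12573*2 + X(772)) = 1/(-12573*2 - 210) = 1/(-25146 - 210) = 1/(-25356) = -1/25356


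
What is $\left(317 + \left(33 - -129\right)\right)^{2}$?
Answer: $229441$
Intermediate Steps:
$\left(317 + \left(33 - -129\right)\right)^{2} = \left(317 + \left(33 + 129\right)\right)^{2} = \left(317 + 162\right)^{2} = 479^{2} = 229441$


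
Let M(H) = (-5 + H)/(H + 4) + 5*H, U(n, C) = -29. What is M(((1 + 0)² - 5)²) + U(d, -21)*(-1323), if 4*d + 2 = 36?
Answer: 768951/20 ≈ 38448.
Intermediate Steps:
d = 17/2 (d = -½ + (¼)*36 = -½ + 9 = 17/2 ≈ 8.5000)
M(H) = 5*H + (-5 + H)/(4 + H) (M(H) = (-5 + H)/(4 + H) + 5*H = 5*H + (-5 + H)/(4 + H))
M(((1 + 0)² - 5)²) + U(d, -21)*(-1323) = (-5 + 5*(((1 + 0)² - 5)²)² + 21*((1 + 0)² - 5)²)/(4 + ((1 + 0)² - 5)²) - 29*(-1323) = (-5 + 5*((1² - 5)²)² + 21*(1² - 5)²)/(4 + (1² - 5)²) + 38367 = (-5 + 5*((1 - 5)²)² + 21*(1 - 5)²)/(4 + (1 - 5)²) + 38367 = (-5 + 5*((-4)²)² + 21*(-4)²)/(4 + (-4)²) + 38367 = (-5 + 5*16² + 21*16)/(4 + 16) + 38367 = (-5 + 5*256 + 336)/20 + 38367 = (-5 + 1280 + 336)/20 + 38367 = (1/20)*1611 + 38367 = 1611/20 + 38367 = 768951/20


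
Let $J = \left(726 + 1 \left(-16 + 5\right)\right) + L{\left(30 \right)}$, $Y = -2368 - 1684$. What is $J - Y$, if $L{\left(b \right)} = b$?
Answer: $4797$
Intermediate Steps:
$Y = -4052$
$J = 745$ ($J = \left(726 + 1 \left(-16 + 5\right)\right) + 30 = \left(726 + 1 \left(-11\right)\right) + 30 = \left(726 - 11\right) + 30 = 715 + 30 = 745$)
$J - Y = 745 - -4052 = 745 + 4052 = 4797$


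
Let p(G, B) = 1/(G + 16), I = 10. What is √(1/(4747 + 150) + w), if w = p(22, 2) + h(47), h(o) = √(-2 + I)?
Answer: √(918334410 + 69255998792*√2)/186086 ≈ 1.6897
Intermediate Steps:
p(G, B) = 1/(16 + G)
h(o) = 2*√2 (h(o) = √(-2 + 10) = √8 = 2*√2)
w = 1/38 + 2*√2 (w = 1/(16 + 22) + 2*√2 = 1/38 + 2*√2 ≈ 2.8547)
√(1/(4747 + 150) + w) = √(1/(4747 + 150) + (1/38 + 2*√2)) = √(1/4897 + (1/38 + 2*√2)) = √(4935/186086 + 2*√2)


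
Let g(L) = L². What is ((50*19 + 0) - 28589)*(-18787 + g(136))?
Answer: 8042949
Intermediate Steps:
((50*19 + 0) - 28589)*(-18787 + g(136)) = ((50*19 + 0) - 28589)*(-18787 + 136²) = ((950 + 0) - 28589)*(-18787 + 18496) = (950 - 28589)*(-291) = -27639*(-291) = 8042949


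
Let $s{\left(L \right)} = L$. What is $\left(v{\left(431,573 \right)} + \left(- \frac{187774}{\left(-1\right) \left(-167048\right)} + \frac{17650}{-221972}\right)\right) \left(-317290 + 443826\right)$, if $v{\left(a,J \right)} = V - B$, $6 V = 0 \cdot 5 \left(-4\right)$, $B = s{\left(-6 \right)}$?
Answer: $\frac{703266938755334}{1158749333} \approx 6.0692 \cdot 10^{5}$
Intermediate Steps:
$B = -6$
$V = 0$ ($V = \frac{0 \cdot 5 \left(-4\right)}{6} = \frac{0 \left(-4\right)}{6} = \frac{1}{6} \cdot 0 = 0$)
$v{\left(a,J \right)} = 6$ ($v{\left(a,J \right)} = 0 - -6 = 0 + 6 = 6$)
$\left(v{\left(431,573 \right)} + \left(- \frac{187774}{\left(-1\right) \left(-167048\right)} + \frac{17650}{-221972}\right)\right) \left(-317290 + 443826\right) = \left(6 + \left(- \frac{187774}{\left(-1\right) \left(-167048\right)} + \frac{17650}{-221972}\right)\right) \left(-317290 + 443826\right) = \left(6 + \left(- \frac{187774}{167048} + 17650 \left(- \frac{1}{221972}\right)\right)\right) 126536 = \left(6 - \frac{5578620941}{4634997332}\right) 126536 = \frac{22231363051}{4634997332} \cdot 126536 = \frac{703266938755334}{1158749333}$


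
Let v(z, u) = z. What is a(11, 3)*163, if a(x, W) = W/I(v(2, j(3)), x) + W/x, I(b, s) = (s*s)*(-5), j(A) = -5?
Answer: 26406/605 ≈ 43.646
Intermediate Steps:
I(b, s) = -5*s² (I(b, s) = s²*(-5) = -5*s²)
a(x, W) = W/x - W/(5*x²) (a(x, W) = W/((-5*x²)) + W/x = W*(-1/(5*x²)) + W/x = -W/(5*x²) + W/x = W/x - W/(5*x²))
a(11, 3)*163 = (3/11 - ⅕*3/11²)*163 = (3*(1/11) - ⅕*3*1/121)*163 = (3/11 - 3/605)*163 = (162/605)*163 = 26406/605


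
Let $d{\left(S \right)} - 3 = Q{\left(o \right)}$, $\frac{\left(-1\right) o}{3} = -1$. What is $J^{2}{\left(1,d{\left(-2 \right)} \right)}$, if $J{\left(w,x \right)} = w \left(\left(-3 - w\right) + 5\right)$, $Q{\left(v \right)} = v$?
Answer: $1$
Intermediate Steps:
$o = 3$ ($o = \left(-3\right) \left(-1\right) = 3$)
$d{\left(S \right)} = 6$ ($d{\left(S \right)} = 3 + 3 = 6$)
$J{\left(w,x \right)} = w \left(2 - w\right)$
$J^{2}{\left(1,d{\left(-2 \right)} \right)} = \left(1 \left(2 - 1\right)\right)^{2} = \left(1 \cdot 1\right)^{2} = 1^{2} = 1$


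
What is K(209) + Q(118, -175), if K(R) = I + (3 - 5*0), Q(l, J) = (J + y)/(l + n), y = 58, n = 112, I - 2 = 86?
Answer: 20813/230 ≈ 90.491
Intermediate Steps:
I = 88 (I = 2 + 86 = 88)
Q(l, J) = (58 + J)/(112 + l) (Q(l, J) = (J + 58)/(l + 112) = (58 + J)/(112 + l))
K(R) = 91 (K(R) = 88 + (3 - 5*0) = 88 + (3 + 0) = 88 + 3 = 91)
K(209) + Q(118, -175) = 91 + (58 - 175)/(112 + 118) = 91 - 117/230 = 20813/230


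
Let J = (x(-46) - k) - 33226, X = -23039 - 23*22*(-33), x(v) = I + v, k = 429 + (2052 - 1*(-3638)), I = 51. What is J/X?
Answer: 39340/6341 ≈ 6.2041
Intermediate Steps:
k = 6119 (k = 429 + (2052 + 3638) = 429 + 5690 = 6119)
x(v) = 51 + v
X = -6341 (X = -23039 - 506*(-33) = -23039 + 16698 = -6341)
J = -39340 (J = ((51 - 46) - 1*6119) - 33226 = (5 - 6119) - 33226 = -6114 - 33226 = -39340)
J/X = -39340/(-6341) = -39340*(-1/6341) = 39340/6341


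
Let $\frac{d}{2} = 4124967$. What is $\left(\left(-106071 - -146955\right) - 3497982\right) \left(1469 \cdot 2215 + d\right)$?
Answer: $-39769656802362$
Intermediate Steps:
$d = 8249934$ ($d = 2 \cdot 4124967 = 8249934$)
$\left(\left(-106071 - -146955\right) - 3497982\right) \left(1469 \cdot 2215 + d\right) = \left(\left(-106071 - -146955\right) - 3497982\right) \left(1469 \cdot 2215 + 8249934\right) = \left(\left(-106071 + 146955\right) - 3497982\right) \left(3253835 + 8249934\right) = \left(40884 - 3497982\right) 11503769 = \left(-3457098\right) 11503769 = -39769656802362$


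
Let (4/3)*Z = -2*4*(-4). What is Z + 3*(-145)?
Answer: -411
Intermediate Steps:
Z = 24 (Z = 3*(-2*4*(-4))/4 = 3*(-8*(-4))/4 = (3/4)*32 = 24)
Z + 3*(-145) = 24 + 3*(-145) = 24 - 435 = -411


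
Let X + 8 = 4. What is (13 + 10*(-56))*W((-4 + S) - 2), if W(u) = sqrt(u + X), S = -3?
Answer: -547*I*sqrt(13) ≈ -1972.2*I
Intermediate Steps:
X = -4 (X = -8 + 4 = -4)
W(u) = sqrt(-4 + u) (W(u) = sqrt(u - 4) = sqrt(-4 + u))
(13 + 10*(-56))*W((-4 + S) - 2) = (13 + 10*(-56))*sqrt(-4 + ((-4 - 3) - 2)) = (13 - 560)*sqrt(-4 + (-7 - 2)) = -547*sqrt(-4 - 9) = -547*I*sqrt(13)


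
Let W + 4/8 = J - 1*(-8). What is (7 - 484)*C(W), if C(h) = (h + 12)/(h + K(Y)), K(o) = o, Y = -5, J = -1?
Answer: -5883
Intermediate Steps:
W = 13/2 (W = -1/2 + (-1 - 1*(-8)) = -1/2 + (-1 + 8) = -1/2 + 7 = 13/2 ≈ 6.5000)
C(h) = (12 + h)/(-5 + h) (C(h) = (h + 12)/(h - 5) = (12 + h)/(-5 + h))
(7 - 484)*C(W) = (7 - 484)*((12 + 13/2)/(-5 + 13/2)) = -477*37/(3/2*2) = -318*37/2 = -477*37/3 = -5883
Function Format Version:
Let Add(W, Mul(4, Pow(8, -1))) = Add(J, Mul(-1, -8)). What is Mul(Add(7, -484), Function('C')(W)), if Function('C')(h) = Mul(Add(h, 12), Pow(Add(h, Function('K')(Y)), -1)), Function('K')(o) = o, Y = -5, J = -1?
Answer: -5883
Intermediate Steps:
W = Rational(13, 2) (W = Add(Rational(-1, 2), Add(-1, Mul(-1, -8))) = Add(Rational(-1, 2), Add(-1, 8)) = Add(Rational(-1, 2), 7) = Rational(13, 2) ≈ 6.5000)
Function('C')(h) = Mul(Pow(Add(-5, h), -1), Add(12, h)) (Function('C')(h) = Mul(Add(h, 12), Pow(Add(h, -5), -1)) = Mul(Add(12, h), Pow(Add(-5, h), -1)) = Mul(Pow(Add(-5, h), -1), Add(12, h)))
Mul(Add(7, -484), Function('C')(W)) = Mul(Add(7, -484), Mul(Pow(Add(-5, Rational(13, 2)), -1), Add(12, Rational(13, 2)))) = Mul(-477, Mul(Pow(Rational(3, 2), -1), Rational(37, 2))) = Mul(-477, Mul(Rational(2, 3), Rational(37, 2))) = Mul(-477, Rational(37, 3)) = -5883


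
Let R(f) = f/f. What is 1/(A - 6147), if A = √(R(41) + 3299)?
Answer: -2049/12594103 - 10*√33/37782309 ≈ -0.00016422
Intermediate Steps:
R(f) = 1
A = 10*√33 (A = √(1 + 3299) = √3300 = 10*√33 ≈ 57.446)
1/(A - 6147) = 1/(10*√33 - 6147) = 1/(-6147 + 10*√33)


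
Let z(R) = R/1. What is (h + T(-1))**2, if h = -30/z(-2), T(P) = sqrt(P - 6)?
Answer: (15 + I*sqrt(7))**2 ≈ 218.0 + 79.373*I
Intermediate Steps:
z(R) = R (z(R) = R*1 = R)
T(P) = sqrt(-6 + P)
h = 15 (h = -30/(-2) = -30*(-1/2) = 15)
(h + T(-1))**2 = (15 + sqrt(-6 - 1))**2 = (15 + sqrt(-7))**2 = (15 + I*sqrt(7))**2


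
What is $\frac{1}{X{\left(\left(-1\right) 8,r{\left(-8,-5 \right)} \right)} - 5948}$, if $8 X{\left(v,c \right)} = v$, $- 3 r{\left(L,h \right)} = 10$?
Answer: $- \frac{1}{5949} \approx -0.0001681$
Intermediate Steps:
$r{\left(L,h \right)} = - \frac{10}{3}$ ($r{\left(L,h \right)} = \left(- \frac{1}{3}\right) 10 = - \frac{10}{3}$)
$X{\left(v,c \right)} = \frac{v}{8}$
$\frac{1}{X{\left(\left(-1\right) 8,r{\left(-8,-5 \right)} \right)} - 5948} = \frac{1}{\frac{\left(-1\right) 8}{8} - 5948} = \frac{1}{\frac{1}{8} \left(-8\right) - 5948} = \frac{1}{-1 - 5948} = \frac{1}{-5949} = - \frac{1}{5949}$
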